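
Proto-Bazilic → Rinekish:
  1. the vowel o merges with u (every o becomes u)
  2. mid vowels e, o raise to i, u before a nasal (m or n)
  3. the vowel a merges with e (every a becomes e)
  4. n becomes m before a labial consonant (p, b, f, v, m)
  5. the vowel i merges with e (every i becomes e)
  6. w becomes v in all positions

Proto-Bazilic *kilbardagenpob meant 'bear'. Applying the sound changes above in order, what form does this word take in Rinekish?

Rinekish: *kilbardagenpob > kilbardagenpub > kilbardaginpub > kilberdeginpub > kilberdegimpub > kelberdegempub  (by vowel merger, pre-nasal raising, vowel merger, nasal place assimilation, vowel merger)

kelberdegempub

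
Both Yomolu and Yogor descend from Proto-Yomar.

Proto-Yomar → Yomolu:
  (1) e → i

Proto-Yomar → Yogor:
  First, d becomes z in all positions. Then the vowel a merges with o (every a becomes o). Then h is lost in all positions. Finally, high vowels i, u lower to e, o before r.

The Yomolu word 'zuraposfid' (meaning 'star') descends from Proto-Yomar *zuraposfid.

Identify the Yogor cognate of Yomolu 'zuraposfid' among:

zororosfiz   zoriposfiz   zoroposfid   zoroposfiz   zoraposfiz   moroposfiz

zoroposfiz

Yogor: start from *zuraposfid.
  rule 1 (unconditioned shift): zuraposfid → zuraposfiz
  rule 2 (vowel merger): zuraposfiz → zuroposfiz
  rule 3: no change — zuroposfiz
  rule 4 (pre-rhotic lowering): zuroposfiz → zoroposfiz
  ⇒ Yogor zoroposfiz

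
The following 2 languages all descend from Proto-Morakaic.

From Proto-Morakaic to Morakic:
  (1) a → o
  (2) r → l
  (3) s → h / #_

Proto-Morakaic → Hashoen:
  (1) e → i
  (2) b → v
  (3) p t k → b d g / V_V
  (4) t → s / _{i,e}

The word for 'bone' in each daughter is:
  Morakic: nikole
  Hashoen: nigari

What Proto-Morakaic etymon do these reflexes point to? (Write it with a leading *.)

Position 4: Morakic has o, Hashoen has a. Hashoen preserves a here (none of its changes turn any other segment into a), so the proto-segment is *a.
Position 6: Morakic has e, Hashoen has i. Morakic preserves e here (none of its changes turn any other segment into e), so the proto-segment is *e.
Position 5: Morakic has l, Hashoen has r. Hashoen preserves r here (none of its changes turn any other segment into r), so the proto-segment is *r.
Verify the candidate proto-form against each daughter:
Morakic: *nikare > nikore > nikole  (by vowel merger, unconditioned shift)
Hashoen: start from *nikare.
  rule 1 (vowel merger): nikare → nikari
  rule 2: no change — nikari
  rule 3 (intervocalic voicing): nikari → nigari
  rule 4: no change — nigari
  ⇒ Hashoen nigari
*nikare is the unique common source.

*nikare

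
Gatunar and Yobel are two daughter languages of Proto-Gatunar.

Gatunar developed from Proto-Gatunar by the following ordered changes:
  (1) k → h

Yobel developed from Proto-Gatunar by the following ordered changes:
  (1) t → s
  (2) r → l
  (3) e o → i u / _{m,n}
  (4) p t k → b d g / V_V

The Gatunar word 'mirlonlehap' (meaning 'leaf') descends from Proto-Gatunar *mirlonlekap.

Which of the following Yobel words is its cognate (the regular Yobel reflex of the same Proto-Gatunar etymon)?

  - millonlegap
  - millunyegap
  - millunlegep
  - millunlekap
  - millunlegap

millunlegap

Yobel: *mirlonlekap
  mirlonlekap (rule 1 does not apply)
  mirlonlekap → millonlekap   [unconditioned shift]
  millonlekap → millunlekap   [pre-nasal raising]
  millunlekap → millunlegap   [intervocalic voicing]
  giving Yobel millunlegap.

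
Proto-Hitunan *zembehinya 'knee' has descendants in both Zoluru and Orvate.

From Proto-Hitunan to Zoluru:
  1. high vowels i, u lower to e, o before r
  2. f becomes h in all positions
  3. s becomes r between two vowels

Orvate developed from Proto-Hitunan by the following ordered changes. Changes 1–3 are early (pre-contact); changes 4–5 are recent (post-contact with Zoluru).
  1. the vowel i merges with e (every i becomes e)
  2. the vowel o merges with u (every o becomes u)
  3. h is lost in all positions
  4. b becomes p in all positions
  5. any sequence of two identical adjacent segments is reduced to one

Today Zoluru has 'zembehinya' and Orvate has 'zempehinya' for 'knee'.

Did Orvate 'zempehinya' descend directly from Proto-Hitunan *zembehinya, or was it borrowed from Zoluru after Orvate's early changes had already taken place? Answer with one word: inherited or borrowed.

borrowed

If inherited, *zembehinya would pass through all of Orvate's changes:
Orvate: start from *zembehinya.
  rule 1 (vowel merger): zembehinya → zembehenya
  rule 2: no change — zembehenya
  rule 3 (h-loss): zembehenya → zembeenya
  rule 4 (unconditioned shift): zembeenya → zempeenya
  rule 5 (degemination): zempeenya → zempenya
  ⇒ Orvate zempenya
If borrowed from Zoluru 'zembehinya' after the early changes, it would undergo only the recent ones:
  rule 4 (unconditioned shift): zembehinya → zempehinya
  rule 5 (degemination): no change (zempehinya)
  ⇒ as a loan: zempehinya
Orvate 'zempehinya' matches the loan outcome 'zempehinya', not the inherited 'zempenya' — it skipped the early Orvate changes, so it was borrowed from Zoluru.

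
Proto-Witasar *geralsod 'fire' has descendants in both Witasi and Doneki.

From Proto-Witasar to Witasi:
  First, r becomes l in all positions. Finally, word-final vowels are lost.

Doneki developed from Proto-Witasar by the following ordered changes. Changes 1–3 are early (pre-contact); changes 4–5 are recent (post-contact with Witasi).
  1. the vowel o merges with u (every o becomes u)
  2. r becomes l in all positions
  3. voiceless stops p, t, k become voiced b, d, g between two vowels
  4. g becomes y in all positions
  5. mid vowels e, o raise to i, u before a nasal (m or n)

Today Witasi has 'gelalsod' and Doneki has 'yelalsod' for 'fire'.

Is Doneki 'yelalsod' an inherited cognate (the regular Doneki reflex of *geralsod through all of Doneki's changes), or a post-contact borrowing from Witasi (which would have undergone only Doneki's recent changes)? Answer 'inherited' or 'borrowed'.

borrowed

If inherited, *geralsod would pass through all of Doneki's changes:
Doneki: *geralsod > geralsud > gelalsud > yelalsud  (by vowel merger, unconditioned shift, unconditioned shift)
If borrowed from Witasi 'gelalsod' after the early changes, it would undergo only the recent ones:
  rule 4 (unconditioned shift): gelalsod → yelalsod
  rule 5 (pre-nasal raising): no change (yelalsod)
  ⇒ as a loan: yelalsod
Doneki 'yelalsod' matches the loan outcome 'yelalsod', not the inherited 'yelalsud' — it skipped the early Doneki changes, so it was borrowed from Witasi.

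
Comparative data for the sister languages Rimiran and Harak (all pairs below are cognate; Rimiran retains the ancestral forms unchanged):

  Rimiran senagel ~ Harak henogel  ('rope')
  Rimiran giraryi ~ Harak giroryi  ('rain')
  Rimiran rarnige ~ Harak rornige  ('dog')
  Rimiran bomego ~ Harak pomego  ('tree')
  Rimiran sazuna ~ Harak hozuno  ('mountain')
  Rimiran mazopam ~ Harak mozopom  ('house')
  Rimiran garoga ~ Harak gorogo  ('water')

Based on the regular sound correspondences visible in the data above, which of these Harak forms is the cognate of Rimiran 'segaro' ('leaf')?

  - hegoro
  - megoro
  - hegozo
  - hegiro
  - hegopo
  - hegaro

senagel ~ henogel — Rimiran s corresponds to Harak h word-initially before a front vowel.
giraryi ~ giroryi, rarnige ~ rornige — Rimiran a corresponds to Harak o after a consonant, before r.
Applying these to Rimiran 'segaro':
  segaro → hegaro   (s→h word-initially before a front vowel)
  hegaro → hegoro   (a→o after a consonant, before r)
So the Harak cognate is 'hegoro'.

hegoro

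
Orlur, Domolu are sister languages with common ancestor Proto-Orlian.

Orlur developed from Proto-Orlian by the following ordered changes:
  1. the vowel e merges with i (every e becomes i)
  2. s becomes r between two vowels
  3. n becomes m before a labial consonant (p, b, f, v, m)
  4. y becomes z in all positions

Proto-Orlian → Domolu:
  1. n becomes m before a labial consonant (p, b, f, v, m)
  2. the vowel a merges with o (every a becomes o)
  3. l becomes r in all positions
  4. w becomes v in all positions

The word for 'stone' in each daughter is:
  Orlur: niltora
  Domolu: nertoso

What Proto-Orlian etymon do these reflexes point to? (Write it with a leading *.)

*neltosa

Position 7: Orlur has a, Domolu has o. Orlur preserves a here (none of its changes turn any other segment into a), so the proto-segment is *a.
Position 2: Orlur has i, Domolu has e. Domolu preserves e here (none of its changes turn any other segment into e), so the proto-segment is *e.
Verify the candidate proto-form against each daughter:
Orlur: *neltosa > niltosa > niltora  (by vowel merger, rhotacism)
Domolu: *neltosa
  neltosa (rule 1 does not apply)
  neltosa → neltoso   [vowel merger]
  neltoso → nertoso   [unconditioned shift]
  nertoso (rule 4 does not apply)
  giving Domolu nertoso.
Only *neltosa yields all of Orlur niltora, Domolu nertoso.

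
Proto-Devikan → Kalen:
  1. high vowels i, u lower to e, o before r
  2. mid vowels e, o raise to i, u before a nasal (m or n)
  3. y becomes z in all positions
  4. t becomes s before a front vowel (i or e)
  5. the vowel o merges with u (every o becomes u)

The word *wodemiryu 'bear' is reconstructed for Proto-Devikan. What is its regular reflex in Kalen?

Kalen: *wodemiryu > wodemeryu > wodimeryu > wodimerzu > wudimerzu  (by pre-rhotic lowering, pre-nasal raising, unconditioned shift, vowel merger)

wudimerzu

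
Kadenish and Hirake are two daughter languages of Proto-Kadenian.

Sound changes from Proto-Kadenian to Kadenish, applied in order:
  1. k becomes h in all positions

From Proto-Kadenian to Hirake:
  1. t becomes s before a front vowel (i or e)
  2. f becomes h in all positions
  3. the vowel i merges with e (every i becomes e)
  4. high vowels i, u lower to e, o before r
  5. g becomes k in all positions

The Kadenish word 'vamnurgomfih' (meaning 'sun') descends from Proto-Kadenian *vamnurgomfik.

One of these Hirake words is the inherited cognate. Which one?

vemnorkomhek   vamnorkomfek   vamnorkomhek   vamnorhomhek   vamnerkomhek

Hirake: *vamnurgomfik > vamnurgomhik > vamnurgomhek > vamnorgomhek > vamnorkomhek  (by unconditioned shift, vowel merger, pre-rhotic lowering, unconditioned shift)

vamnorkomhek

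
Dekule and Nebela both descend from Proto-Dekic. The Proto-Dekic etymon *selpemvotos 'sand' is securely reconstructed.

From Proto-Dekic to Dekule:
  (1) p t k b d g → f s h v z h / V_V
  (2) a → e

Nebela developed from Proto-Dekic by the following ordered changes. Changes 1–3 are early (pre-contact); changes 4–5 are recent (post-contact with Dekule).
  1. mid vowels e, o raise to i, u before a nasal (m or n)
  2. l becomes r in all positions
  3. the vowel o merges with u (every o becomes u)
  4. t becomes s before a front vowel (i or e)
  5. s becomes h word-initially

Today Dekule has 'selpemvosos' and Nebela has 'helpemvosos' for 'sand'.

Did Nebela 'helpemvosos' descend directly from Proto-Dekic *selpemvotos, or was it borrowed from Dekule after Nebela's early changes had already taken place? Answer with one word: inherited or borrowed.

borrowed

If inherited, *selpemvotos would pass through all of Nebela's changes:
Nebela: *selpemvotos
  selpemvotos → selpimvotos   [pre-nasal raising]
  selpimvotos → serpimvotos   [unconditioned shift]
  serpimvotos → serpimvutus   [vowel merger]
  serpimvutus (rule 4 does not apply)
  serpimvutus → herpimvutus   [debuccalisation]
  giving Nebela herpimvutus.
If borrowed from Dekule 'selpemvosos' after the early changes, it would undergo only the recent ones:
  rule 4 (palatalisation): no change (selpemvosos)
  rule 5 (debuccalisation): selpemvosos → helpemvosos
  ⇒ as a loan: helpemvosos
Nebela 'helpemvosos' matches the loan outcome 'helpemvosos', not the inherited 'herpimvutus' — it skipped the early Nebela changes, so it was borrowed from Dekule.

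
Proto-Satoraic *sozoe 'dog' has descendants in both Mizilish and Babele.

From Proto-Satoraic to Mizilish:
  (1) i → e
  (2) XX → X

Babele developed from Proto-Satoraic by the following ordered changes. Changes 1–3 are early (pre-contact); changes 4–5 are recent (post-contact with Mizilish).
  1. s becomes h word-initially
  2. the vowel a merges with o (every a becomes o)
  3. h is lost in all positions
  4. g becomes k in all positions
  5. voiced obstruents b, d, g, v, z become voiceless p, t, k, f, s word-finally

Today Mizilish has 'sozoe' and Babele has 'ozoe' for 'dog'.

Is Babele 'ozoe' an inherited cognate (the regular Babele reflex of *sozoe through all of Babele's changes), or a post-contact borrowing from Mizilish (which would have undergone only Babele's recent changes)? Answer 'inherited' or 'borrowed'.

inherited

If inherited, *sozoe would pass through all of Babele's changes:
Babele: *sozoe > hozoe > ozoe  (by debuccalisation, h-loss)
If borrowed from Mizilish 'sozoe' after the early changes, it would undergo only the recent ones:
  rule 4 (unconditioned shift): no change (sozoe)
  rule 5 (final devoicing): no change (sozoe)
  ⇒ as a loan: sozoe
Babele 'ozoe' matches the inherited outcome exactly, so it is an inherited cognate, not a loan.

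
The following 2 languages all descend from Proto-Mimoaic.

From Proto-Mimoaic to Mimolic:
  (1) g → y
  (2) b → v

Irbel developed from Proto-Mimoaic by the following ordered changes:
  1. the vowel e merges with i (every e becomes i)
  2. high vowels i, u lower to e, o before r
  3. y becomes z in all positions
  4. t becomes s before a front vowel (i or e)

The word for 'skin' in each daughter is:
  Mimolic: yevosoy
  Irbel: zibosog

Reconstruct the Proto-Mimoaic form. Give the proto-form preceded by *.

Position 7: Mimolic has y, Irbel has g. Irbel preserves g here (none of its changes turn any other segment into g), so the proto-segment is *g.
Position 1: Mimolic has y, Irbel has z. Taking the neighbouring segments as reconstructed: Mimolic y could go back to *g or *y; Irbel z could go back to *z or *y — the one source consistent with every daughter is *y.
Continuing position by position gives *yebosog; check it forward:
Mimolic: *yebosog > yebosoy > yevosoy  (by unconditioned shift, unconditioned shift)
Irbel: start from *yebosog.
  rule 1 (vowel merger): yebosog → yibosog
  rule 2: no change — yibosog
  rule 3 (unconditioned shift): yibosog → zibosog
  rule 4: no change — zibosog
  ⇒ Irbel zibosog
Only *yebosog yields all of Mimolic yevosoy, Irbel zibosog.

*yebosog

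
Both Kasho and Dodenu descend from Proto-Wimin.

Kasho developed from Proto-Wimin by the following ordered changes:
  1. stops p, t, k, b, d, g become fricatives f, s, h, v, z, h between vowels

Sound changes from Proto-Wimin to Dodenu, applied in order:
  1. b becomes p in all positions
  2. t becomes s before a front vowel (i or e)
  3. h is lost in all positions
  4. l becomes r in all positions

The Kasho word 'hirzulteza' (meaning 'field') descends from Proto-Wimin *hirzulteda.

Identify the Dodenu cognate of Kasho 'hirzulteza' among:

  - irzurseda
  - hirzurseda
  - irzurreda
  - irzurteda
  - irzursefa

Dodenu: *hirzulteda
  hirzulteda (rule 1 does not apply)
  hirzulteda → hirzulseda   [palatalisation]
  hirzulseda → irzulseda   [h-loss]
  irzulseda → irzurseda   [unconditioned shift]
  giving Dodenu irzurseda.
The other candidates each miss or misapply at least one Dodenu change.

irzurseda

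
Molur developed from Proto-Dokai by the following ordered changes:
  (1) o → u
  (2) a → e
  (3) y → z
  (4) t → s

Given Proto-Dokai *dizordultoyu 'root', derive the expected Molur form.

Molur: *dizordultoyu > dizurdultuyu > dizurdultuzu > dizurdulsuzu  (by vowel merger, unconditioned shift, unconditioned shift)

dizurdulsuzu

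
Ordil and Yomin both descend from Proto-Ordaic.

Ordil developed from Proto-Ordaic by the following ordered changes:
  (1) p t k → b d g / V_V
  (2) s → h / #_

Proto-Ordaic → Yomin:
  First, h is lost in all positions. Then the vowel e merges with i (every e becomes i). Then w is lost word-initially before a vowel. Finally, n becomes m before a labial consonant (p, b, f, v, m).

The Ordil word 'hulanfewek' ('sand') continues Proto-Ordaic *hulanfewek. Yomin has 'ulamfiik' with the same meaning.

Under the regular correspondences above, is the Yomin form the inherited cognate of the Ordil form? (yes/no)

Derive the expected Yomin reflex of *hulanfewek:
Yomin: *hulanfewek > ulanfewek > ulanfiwik > ulamfiwik  (by h-loss, vowel merger, nasal place assimilation)
The regular Yomin reflex would be 'ulamfiwik', but the attested form is 'ulamfiik'. The correspondence is irregular, so they are not cognates (the Yomin form has a different source).

no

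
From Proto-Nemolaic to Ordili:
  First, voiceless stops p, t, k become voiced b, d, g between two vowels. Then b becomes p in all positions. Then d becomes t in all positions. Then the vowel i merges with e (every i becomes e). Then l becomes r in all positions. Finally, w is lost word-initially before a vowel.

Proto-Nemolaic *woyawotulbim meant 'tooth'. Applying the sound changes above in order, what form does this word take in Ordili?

oyawoturpem

Ordili: *woyawotulbim
  woyawotulbim → woyawodulbim   [intervocalic voicing]
  woyawodulbim → woyawodulpim   [unconditioned shift]
  woyawodulpim → woyawotulpim   [unconditioned shift]
  woyawotulpim → woyawotulpem   [vowel merger]
  woyawotulpem → woyawoturpem   [unconditioned shift]
  woyawoturpem → oyawoturpem   [glide loss]
  giving Ordili oyawoturpem.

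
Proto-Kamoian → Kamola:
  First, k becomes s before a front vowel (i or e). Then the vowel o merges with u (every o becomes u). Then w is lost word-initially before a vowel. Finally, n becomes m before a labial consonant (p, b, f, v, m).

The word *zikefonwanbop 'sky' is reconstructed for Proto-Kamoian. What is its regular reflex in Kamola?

Kamola: *zikefonwanbop > zisefonwanbop > zisefunwanbup > zisefunwambup  (by palatalisation, vowel merger, nasal place assimilation)

zisefunwambup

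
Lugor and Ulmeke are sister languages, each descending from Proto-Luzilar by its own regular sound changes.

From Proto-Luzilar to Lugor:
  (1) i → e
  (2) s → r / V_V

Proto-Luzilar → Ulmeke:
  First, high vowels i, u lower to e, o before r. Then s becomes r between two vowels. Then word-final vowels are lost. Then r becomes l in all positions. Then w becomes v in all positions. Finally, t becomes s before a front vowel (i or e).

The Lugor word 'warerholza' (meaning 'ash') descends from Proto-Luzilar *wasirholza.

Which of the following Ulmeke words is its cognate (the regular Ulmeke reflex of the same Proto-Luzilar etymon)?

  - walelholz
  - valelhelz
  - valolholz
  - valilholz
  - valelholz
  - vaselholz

Ulmeke: *wasirholza
  wasirholza → waserholza   [pre-rhotic lowering]
  waserholza → warerholza   [rhotacism]
  warerholza → warerholz   [apocope]
  warerholz → walelholz   [unconditioned shift]
  walelholz → valelholz   [unconditioned shift]
  valelholz (rule 6 does not apply)
  giving Ulmeke valelholz.
Only 'valelholz' matches the regular Ulmeke development of *wasirholza.

valelholz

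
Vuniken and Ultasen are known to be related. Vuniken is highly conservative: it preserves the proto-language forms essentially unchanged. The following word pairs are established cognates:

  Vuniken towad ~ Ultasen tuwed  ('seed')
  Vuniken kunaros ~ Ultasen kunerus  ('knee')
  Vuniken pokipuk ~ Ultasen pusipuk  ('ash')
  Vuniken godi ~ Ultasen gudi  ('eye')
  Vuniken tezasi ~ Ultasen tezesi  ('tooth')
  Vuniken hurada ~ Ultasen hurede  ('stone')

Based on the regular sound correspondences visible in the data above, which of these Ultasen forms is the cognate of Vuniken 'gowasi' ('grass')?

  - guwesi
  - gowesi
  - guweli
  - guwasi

guwesi

towad ~ tuwed, kunaros ~ kunerus — Vuniken o corresponds to Ultasen u after a consonant, before a consonant other than r, m, n, p, b, f, v.
towad ~ tuwed, tezasi ~ tezesi — Vuniken a corresponds to Ultasen e after a consonant, before a consonant other than r, m, n, p, b, f, v.
Applying these to Vuniken 'gowasi':
  gowasi → guwasi   (o→u after a consonant, before a consonant other than r, m, n, p, b, f, v)
  guwasi → guwesi   (a→e after a consonant, before a consonant other than r, m, n, p, b, f, v)
So the Ultasen cognate is 'guwesi'.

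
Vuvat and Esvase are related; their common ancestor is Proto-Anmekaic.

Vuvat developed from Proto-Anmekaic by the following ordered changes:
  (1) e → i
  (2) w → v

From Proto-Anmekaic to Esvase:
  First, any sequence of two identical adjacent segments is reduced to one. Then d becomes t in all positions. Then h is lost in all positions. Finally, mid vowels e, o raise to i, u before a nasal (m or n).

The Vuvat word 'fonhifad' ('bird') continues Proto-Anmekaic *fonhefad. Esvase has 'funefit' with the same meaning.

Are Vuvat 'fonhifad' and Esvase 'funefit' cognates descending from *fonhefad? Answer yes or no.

no

Derive the expected Esvase reflex of *fonhefad:
Esvase: start from *fonhefad.
  rule 1: no change — fonhefad
  rule 2 (unconditioned shift): fonhefad → fonhefat
  rule 3 (h-loss): fonhefat → fonefat
  rule 4 (pre-nasal raising): fonefat → funefat
  ⇒ Esvase funefat
The regular Esvase reflex would be 'funefat', but the attested form is 'funefit'. The correspondence is irregular, so they are not cognates (the Esvase form has a different source).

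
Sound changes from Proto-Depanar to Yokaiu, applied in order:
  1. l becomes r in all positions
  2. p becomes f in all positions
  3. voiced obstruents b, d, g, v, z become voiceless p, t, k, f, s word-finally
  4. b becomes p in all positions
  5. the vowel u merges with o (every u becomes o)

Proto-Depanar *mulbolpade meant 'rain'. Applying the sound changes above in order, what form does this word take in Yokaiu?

morporfade

Yokaiu: *mulbolpade
  mulbolpade → murborpade   [unconditioned shift]
  murborpade → murborfade   [unconditioned shift]
  murborfade (rule 3 does not apply)
  murborfade → murporfade   [unconditioned shift]
  murporfade → morporfade   [vowel merger]
  giving Yokaiu morporfade.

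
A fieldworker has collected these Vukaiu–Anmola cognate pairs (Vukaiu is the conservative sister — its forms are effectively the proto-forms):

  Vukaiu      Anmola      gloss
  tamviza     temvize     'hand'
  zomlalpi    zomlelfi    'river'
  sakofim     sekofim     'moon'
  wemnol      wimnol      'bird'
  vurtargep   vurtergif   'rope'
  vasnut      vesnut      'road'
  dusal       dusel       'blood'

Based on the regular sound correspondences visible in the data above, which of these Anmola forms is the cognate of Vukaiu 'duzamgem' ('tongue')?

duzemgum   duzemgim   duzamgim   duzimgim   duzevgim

duzemgim

tamviza ~ temvize — Vukaiu a corresponds to Anmola e after a consonant, before a nasal.
wemnol ~ wimnol — Vukaiu e corresponds to Anmola i after a consonant, before a nasal.
Applying these to Vukaiu 'duzamgem':
  duzamgem → duzemgem   (a→e after a consonant, before a nasal)
  duzemgem → duzemgim   (e→i after a consonant, before a nasal)
So the Anmola cognate is 'duzemgim'.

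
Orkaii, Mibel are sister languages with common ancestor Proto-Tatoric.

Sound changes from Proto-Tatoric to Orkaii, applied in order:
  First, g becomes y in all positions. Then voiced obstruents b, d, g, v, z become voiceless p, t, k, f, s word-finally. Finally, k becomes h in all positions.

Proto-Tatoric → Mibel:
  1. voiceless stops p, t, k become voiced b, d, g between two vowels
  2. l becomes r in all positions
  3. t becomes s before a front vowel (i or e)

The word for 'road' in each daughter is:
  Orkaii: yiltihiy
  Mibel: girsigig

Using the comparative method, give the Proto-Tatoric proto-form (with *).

Position 3: Orkaii has l, Mibel has r. Orkaii preserves l here (none of its changes turn any other segment into l), so the proto-segment is *l.
Position 1: Orkaii has y, Mibel has g. Taking the neighbouring segments as reconstructed: Orkaii y could go back to *g or *y; Mibel g can only go back to *g — the one source consistent with every daughter is *g.
Verify the candidate proto-form against each daughter:
Orkaii: *giltikig > yiltikiy > yiltihiy  (by unconditioned shift, unconditioned shift)
Mibel: *giltikig > giltigig > girtigig > girsigig  (by intervocalic voicing, unconditioned shift, palatalisation)
*giltikig is the unique common source.

*giltikig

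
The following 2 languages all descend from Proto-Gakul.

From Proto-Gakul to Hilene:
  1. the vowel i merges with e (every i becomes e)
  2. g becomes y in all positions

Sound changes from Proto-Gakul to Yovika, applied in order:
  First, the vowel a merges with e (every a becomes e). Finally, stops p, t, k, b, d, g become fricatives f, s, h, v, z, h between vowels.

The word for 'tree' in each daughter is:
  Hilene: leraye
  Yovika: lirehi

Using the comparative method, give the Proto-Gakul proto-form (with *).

*liragi

Position 4: Hilene has a, Yovika has e. Hilene preserves a here (none of its changes turn any other segment into a), so the proto-segment is *a.
Position 6: Hilene has e, Yovika has i. Yovika preserves i here (none of its changes turn any other segment into i), so the proto-segment is *i.
Position 2: Hilene has e, Yovika has i. Yovika preserves i here (none of its changes turn any other segment into i), so the proto-segment is *i.
Verify the candidate proto-form against each daughter:
Hilene: *liragi > lerage > leraye  (by vowel merger, unconditioned shift)
Yovika: start from *liragi.
  rule 1 (vowel merger): liragi → liregi
  rule 2 (intervocalic lenition): liregi → lirehi
  ⇒ Yovika lirehi
Only *liragi yields all of Hilene leraye, Yovika lirehi.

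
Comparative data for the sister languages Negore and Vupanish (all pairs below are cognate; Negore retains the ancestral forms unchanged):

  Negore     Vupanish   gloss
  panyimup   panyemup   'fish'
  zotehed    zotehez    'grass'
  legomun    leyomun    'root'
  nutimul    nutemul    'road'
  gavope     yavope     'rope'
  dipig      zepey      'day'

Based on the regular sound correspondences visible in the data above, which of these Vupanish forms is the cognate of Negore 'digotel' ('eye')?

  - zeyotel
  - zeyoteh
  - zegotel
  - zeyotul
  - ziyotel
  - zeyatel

zeyotel

dipig ~ zepey — Negore d corresponds to Vupanish z word-initially before a front vowel.
dipig ~ zepey — Negore i corresponds to Vupanish e after a consonant, before a consonant other than r, m, n, p, b, f, v.
legomun ~ leyomun — Negore g corresponds to Vupanish y between vowels (before a back vowel).
Applying these to Negore 'digotel':
  digotel → zigotel   (d→z word-initially before a front vowel)
  zigotel → zegotel   (i→e after a consonant, before a consonant other than r, m, n, p, b, f, v)
  zegotel → zeyotel   (g→y between vowels (before a back vowel))
So the Vupanish cognate is 'zeyotel'.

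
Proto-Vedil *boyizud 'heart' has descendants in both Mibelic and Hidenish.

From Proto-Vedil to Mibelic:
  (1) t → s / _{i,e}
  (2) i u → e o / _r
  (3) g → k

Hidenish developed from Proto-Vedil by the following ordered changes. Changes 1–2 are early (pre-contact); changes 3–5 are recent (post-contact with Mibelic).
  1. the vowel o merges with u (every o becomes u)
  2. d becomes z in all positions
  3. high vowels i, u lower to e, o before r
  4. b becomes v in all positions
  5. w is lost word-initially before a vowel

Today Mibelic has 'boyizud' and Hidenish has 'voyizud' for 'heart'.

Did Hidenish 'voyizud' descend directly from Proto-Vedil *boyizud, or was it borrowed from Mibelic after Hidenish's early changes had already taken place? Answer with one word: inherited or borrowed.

If inherited, *boyizud would pass through all of Hidenish's changes:
Hidenish: *boyizud > buyizud > buyizuz > vuyizuz  (by vowel merger, unconditioned shift, unconditioned shift)
If borrowed from Mibelic 'boyizud' after the early changes, it would undergo only the recent ones:
  rule 3 (pre-rhotic lowering): no change (boyizud)
  rule 4 (unconditioned shift): boyizud → voyizud
  rule 5 (glide loss): no change (voyizud)
  ⇒ as a loan: voyizud
Hidenish 'voyizud' matches the loan outcome 'voyizud', not the inherited 'vuyizuz' — it skipped the early Hidenish changes, so it was borrowed from Mibelic.

borrowed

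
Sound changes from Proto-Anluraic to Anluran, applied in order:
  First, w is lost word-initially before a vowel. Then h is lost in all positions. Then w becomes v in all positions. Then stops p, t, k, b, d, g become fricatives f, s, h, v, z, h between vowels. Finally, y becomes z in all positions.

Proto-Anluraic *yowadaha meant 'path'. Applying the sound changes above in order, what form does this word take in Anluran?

zovazaa

Anluran: start from *yowadaha.
  rule 1: no change — yowadaha
  rule 2 (h-loss): yowadaha → yowadaa
  rule 3 (unconditioned shift): yowadaa → yovadaa
  rule 4 (intervocalic lenition): yovadaa → yovazaa
  rule 5 (unconditioned shift): yovazaa → zovazaa
  ⇒ Anluran zovazaa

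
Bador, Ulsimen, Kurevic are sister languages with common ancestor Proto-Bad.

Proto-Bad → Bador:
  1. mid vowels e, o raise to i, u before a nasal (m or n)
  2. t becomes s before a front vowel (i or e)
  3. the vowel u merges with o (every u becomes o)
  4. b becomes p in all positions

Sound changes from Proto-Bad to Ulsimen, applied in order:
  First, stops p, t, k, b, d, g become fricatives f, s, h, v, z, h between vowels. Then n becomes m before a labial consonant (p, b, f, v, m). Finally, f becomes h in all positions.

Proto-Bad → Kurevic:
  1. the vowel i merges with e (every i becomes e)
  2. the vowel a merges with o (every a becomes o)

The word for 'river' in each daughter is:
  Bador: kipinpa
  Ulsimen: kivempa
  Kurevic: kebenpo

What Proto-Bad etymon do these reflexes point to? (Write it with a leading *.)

*kibenpa

Position 2: Bador has i, Ulsimen has i, Kurevic has e. Ulsimen preserves i here (none of its changes turn any other segment into i), so the proto-segment is *i.
Position 7: Bador has a, Ulsimen has a, Kurevic has o. Bador preserves a here (none of its changes turn any other segment into a), so the proto-segment is *a.
Position 4: Bador has i, Ulsimen has e, Kurevic has e. Ulsimen preserves e here (none of its changes turn any other segment into e), so the proto-segment is *e.
Continuing position by position gives *kibenpa; check it forward:
Bador: start from *kibenpa.
  rule 1 (pre-nasal raising): kibenpa → kibinpa
  rule 2: no change — kibinpa
  rule 3: no change — kibinpa
  rule 4 (unconditioned shift): kibinpa → kipinpa
  ⇒ Bador kipinpa
Ulsimen: start from *kibenpa.
  rule 1 (intervocalic lenition): kibenpa → kivenpa
  rule 2 (nasal place assimilation): kivenpa → kivempa
  rule 3: no change — kivempa
  ⇒ Ulsimen kivempa
Kurevic: *kibenpa
  kibenpa → kebenpa   [vowel merger]
  kebenpa → kebenpo   [vowel merger]
  giving Kurevic kebenpo.
Only *kibenpa yields all of Bador kipinpa, Ulsimen kivempa, Kurevic kebenpo.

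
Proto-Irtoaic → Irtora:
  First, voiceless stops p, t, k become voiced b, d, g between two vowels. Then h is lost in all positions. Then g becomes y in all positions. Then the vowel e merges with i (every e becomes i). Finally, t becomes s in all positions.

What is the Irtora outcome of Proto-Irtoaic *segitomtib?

Irtora: start from *segitomtib.
  rule 1 (intervocalic voicing): segitomtib → segidomtib
  rule 2: no change — segidomtib
  rule 3 (unconditioned shift): segidomtib → seyidomtib
  rule 4 (vowel merger): seyidomtib → siyidomtib
  rule 5 (unconditioned shift): siyidomtib → siyidomsib
  ⇒ Irtora siyidomsib

siyidomsib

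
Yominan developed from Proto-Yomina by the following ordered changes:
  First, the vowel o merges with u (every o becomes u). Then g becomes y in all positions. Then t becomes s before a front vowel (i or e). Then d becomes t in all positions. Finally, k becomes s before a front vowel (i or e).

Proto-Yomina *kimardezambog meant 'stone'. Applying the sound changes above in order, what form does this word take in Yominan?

simartezambuy

Yominan: *kimardezambog
  kimardezambog → kimardezambug   [vowel merger]
  kimardezambug → kimardezambuy   [unconditioned shift]
  kimardezambuy (rule 3 does not apply)
  kimardezambuy → kimartezambuy   [unconditioned shift]
  kimartezambuy → simartezambuy   [palatalisation]
  giving Yominan simartezambuy.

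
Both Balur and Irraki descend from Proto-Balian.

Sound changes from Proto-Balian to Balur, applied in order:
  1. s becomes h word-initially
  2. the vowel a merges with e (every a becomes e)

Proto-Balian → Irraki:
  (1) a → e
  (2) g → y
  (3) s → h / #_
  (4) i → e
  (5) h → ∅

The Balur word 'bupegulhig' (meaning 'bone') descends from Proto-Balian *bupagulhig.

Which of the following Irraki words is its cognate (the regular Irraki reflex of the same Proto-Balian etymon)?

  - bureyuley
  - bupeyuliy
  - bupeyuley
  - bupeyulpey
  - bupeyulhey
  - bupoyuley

bupeyuley

Irraki: *bupagulhig
  bupagulhig → bupegulhig   [vowel merger]
  bupegulhig → bupeyulhiy   [unconditioned shift]
  bupeyulhiy (rule 3 does not apply)
  bupeyulhiy → bupeyulhey   [vowel merger]
  bupeyulhey → bupeyuley   [h-loss]
  giving Irraki bupeyuley.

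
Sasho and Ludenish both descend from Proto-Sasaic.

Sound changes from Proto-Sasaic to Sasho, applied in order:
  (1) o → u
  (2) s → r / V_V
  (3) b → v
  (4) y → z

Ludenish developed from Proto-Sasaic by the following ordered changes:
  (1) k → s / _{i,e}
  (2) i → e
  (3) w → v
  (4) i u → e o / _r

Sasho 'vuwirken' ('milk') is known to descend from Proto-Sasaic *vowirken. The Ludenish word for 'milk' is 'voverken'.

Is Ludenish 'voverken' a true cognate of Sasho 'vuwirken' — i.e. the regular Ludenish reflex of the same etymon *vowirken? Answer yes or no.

no

Derive the expected Ludenish reflex of *vowirken:
Ludenish: *vowirken > vowirsen > vowersen > voversen  (by palatalisation, vowel merger, unconditioned shift)
The regular Ludenish reflex would be 'voversen', but the attested form is 'voverken'. The correspondence is irregular, so they are not cognates (the Ludenish form has a different source).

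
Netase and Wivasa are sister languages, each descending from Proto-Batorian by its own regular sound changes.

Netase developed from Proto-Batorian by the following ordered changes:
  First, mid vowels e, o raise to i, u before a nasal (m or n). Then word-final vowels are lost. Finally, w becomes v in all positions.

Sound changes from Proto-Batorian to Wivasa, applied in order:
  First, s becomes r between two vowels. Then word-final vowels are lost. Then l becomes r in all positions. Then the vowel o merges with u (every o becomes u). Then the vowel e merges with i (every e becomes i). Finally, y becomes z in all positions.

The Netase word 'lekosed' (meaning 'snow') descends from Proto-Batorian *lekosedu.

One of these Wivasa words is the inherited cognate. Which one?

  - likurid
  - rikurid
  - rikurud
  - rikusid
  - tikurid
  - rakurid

Wivasa: *lekosedu
  lekosedu → lekoredu   [rhotacism]
  lekoredu → lekored   [apocope]
  lekored → rekored   [unconditioned shift]
  rekored → rekured   [vowel merger]
  rekured → rikurid   [vowel merger]
  rikurid (rule 6 does not apply)
  giving Wivasa rikurid.
The other candidates each miss or misapply at least one Wivasa change.

rikurid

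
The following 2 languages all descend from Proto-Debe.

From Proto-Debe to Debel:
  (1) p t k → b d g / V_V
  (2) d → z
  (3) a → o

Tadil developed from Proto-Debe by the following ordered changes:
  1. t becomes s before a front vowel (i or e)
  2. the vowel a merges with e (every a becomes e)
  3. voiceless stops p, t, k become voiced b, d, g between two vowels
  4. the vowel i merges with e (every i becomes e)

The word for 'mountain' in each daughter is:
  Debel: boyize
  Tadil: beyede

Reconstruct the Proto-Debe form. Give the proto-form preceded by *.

Position 4: Debel has i, Tadil has e. Debel preserves i here (none of its changes turn any other segment into i), so the proto-segment is *i.
Position 2: Debel has o, Tadil has e. Taking the neighbouring segments as reconstructed: Debel o could go back to *a or *o; Tadil e could go back to *a or *e or *i — the one source consistent with every daughter is *a.
Continuing position by position gives *bayide; check it forward:
Debel: *bayide > bayize > boyize  (by unconditioned shift, vowel merger)
Tadil: *bayide > beyide > beyede  (by vowel merger, vowel merger)
*bayide is the unique common source.

*bayide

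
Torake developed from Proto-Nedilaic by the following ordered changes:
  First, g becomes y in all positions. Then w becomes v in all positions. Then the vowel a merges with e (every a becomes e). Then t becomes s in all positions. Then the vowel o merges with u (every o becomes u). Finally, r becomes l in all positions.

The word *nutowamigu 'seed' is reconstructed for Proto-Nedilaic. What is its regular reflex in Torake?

Torake: *nutowamigu
  nutowamigu → nutowamiyu   [unconditioned shift]
  nutowamiyu → nutovamiyu   [unconditioned shift]
  nutovamiyu → nutovemiyu   [vowel merger]
  nutovemiyu → nusovemiyu   [unconditioned shift]
  nusovemiyu → nusuvemiyu   [vowel merger]
  nusuvemiyu (rule 6 does not apply)
  giving Torake nusuvemiyu.

nusuvemiyu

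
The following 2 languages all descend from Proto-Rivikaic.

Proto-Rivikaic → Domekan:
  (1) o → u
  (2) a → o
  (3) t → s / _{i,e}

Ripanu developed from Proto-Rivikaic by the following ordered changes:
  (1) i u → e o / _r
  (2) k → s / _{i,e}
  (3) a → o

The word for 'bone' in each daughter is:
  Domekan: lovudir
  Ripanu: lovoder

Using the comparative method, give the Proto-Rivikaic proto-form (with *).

*lavodir

Position 2: Domekan has o, Ripanu has o. In Domekan, o can only continue *a, so the proto-segment is *a.
Position 6: Domekan has i, Ripanu has e. Domekan preserves i here (none of its changes turn any other segment into i), so the proto-segment is *i.
Position 4: Domekan has u, Ripanu has o. Taking the neighbouring segments as reconstructed: Domekan u could go back to *o or *u; Ripanu o could go back to *a or *o — the one source consistent with every daughter is *o.
Verify the candidate proto-form against each daughter:
Domekan: start from *lavodir.
  rule 1 (vowel merger): lavodir → lavudir
  rule 2 (vowel merger): lavudir → lovudir
  rule 3: no change — lovudir
  ⇒ Domekan lovudir
Ripanu: *lavodir > lavoder > lovoder  (by pre-rhotic lowering, vowel merger)
*lavodir is the unique common source.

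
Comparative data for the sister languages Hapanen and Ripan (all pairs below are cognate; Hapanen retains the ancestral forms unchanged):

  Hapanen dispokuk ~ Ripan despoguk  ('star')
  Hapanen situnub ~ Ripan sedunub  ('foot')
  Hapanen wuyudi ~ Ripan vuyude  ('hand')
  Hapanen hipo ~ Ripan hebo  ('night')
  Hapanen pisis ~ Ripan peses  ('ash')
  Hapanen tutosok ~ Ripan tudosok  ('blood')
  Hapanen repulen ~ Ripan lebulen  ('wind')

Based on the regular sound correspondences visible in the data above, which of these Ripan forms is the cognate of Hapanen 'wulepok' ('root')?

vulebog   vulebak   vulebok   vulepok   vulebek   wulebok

wuyudi ~ vuyude — Hapanen w corresponds to Ripan v word-initially before a back vowel.
hipo ~ hebo — Hapanen p corresponds to Ripan b between vowels (before a back vowel).
Applying these to Hapanen 'wulepok':
  wulepok → vulepok   (w→v word-initially before a back vowel)
  vulepok → vulebok   (p→b between vowels (before a back vowel))
So the Ripan cognate is 'vulebok'.

vulebok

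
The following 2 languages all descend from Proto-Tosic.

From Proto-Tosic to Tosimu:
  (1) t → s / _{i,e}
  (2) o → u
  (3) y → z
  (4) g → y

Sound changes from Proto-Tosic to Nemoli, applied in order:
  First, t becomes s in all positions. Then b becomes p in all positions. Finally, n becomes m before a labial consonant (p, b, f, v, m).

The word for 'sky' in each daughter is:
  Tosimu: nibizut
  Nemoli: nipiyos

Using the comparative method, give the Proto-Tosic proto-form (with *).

Position 7: Tosimu has t, Nemoli has s. Tosimu preserves t here (none of its changes turn any other segment into t), so the proto-segment is *t.
Position 5: Tosimu has z, Nemoli has y. Nemoli preserves y here (none of its changes turn any other segment into y), so the proto-segment is *y.
Position 6: Tosimu has u, Nemoli has o. Nemoli preserves o here (none of its changes turn any other segment into o), so the proto-segment is *o.
This points to *nibiyot. Verify forward in each daughter:
Tosimu: *nibiyot > nibiyut > nibizut  (by vowel merger, unconditioned shift)
Nemoli: *nibiyot > nibiyos > nipiyos  (by unconditioned shift, unconditioned shift)
No other proto-form is consistent with every reflex, so the reconstruction is *nibiyot.

*nibiyot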